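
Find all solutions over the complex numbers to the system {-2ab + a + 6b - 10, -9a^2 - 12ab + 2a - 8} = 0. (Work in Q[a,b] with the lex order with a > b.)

Compute a lex Gröbner basis by Buchberger's algorithm.
f_1 = -2ab + a + 6b - 10, LT = ab.
f_2 = -9a^2 - 12ab + 2a - 8, LT = a^2.

S(f_1,f_2): lcm = a^2b. S = -1/2a^2 - 4/3ab^2 - 25/9ab + 5a - 8/9b.
  leading term a^2: subtract (1/18)·f_2 from -1/2a^2 - 4/3ab^2 - 25/9ab + 5a - 8/9b → -4/3ab^2 - 19/9ab + 44/9a - 8/9b + 4/9
  leading term ab^2: subtract (2/3b)·f_1 from -4/3ab^2 - 19/9ab + 44/9a - 8/9b + 4/9 → -25/9ab + 44/9a - 4b^2 + 52/9b + 4/9
  leading term ab: subtract (25/18)·f_1 from -25/9ab + 44/9a - 4b^2 + 52/9b + 4/9 → 7/2a - 4b^2 - 23/9b + 43/3
  leading term a: no divisor's leading term divides it; move 7/2a to the remainder.
  leading term b^2: no divisor's leading term divides it; move -4b^2 to the remainder.
  leading term b: no divisor's leading term divides it; move -23/9b to the remainder.
  leading term 1: no divisor's leading term divides it; move 43/3 to the remainder.
  remainder 7/2a - 4b^2 - 23/9b + 43/3 ≠ 0; add h_3 = 7/2a - 4b^2 - 23/9b + 43/3 to the basis.

S(f_1,h_3): lcm = ab. S = -1/2a + 8/7b^3 + 46/63b^2 - 149/21b + 5.
  leading term a: subtract (-1/7)·h_3 from -1/2a + 8/7b^3 + 46/63b^2 - 149/21b + 5 → 8/7b^3 + 10/63b^2 - 470/63b + 148/21
  leading term b^3: no divisor's leading term divides it; move 8/7b^3 to the remainder.
  leading term b^2: no divisor's leading term divides it; move 10/63b^2 to the remainder.
  leading term b: no divisor's leading term divides it; move -470/63b to the remainder.
  leading term 1: no divisor's leading term divides it; move 148/21 to the remainder.
  remainder 8/7b^3 + 10/63b^2 - 470/63b + 148/21 ≠ 0; add h_4 = 8/7b^3 + 10/63b^2 - 470/63b + 148/21 to the basis.

The other S-polynomials (S(f_2,h_3), S(f_1,h_4), S(f_2,h_4), S(h_3,h_4)) all reduce to 0 modulo the current basis, so we have a Gröbner basis.
Inter-reduce: drop elements whose leading term is divisible by another's, tail-reduce, and make monic.
Reduced Gröbner basis: {a - 8/7b^2 - 46/63b + 86/21, b^3 + 5/36b^2 - 235/36b + 37/6}.

Elimination: the polynomial b^3 + 5/36b^2 - 235/36b + 37/6 lies in the elimination ideal for b, so b ∈ {-3, 103/72 - sqrt(47)*I/72, 103/72 + sqrt(47)*I/72}. For each such b, the remaining basis elements (now univariate) give the rest of the solution.
  b = -3: the earlier basis element becomes a - 4 = 0, giving a = 4 — point (4, -3).
  b = 103/72 - sqrt(47)*I/72: the earlier basis element becomes a + 13/18 + sqrt(47)*I/18 = 0, giving a = -13/18 - sqrt(47)*I/18 — point (-13/18 - sqrt(47)*I/18, 103/72 - sqrt(47)*I/72).
  b = 103/72 + sqrt(47)*I/72: the earlier basis element becomes a + 13/18 - sqrt(47)*I/18 = 0, giving a = -13/18 + sqrt(47)*I/18 — point (-13/18 + sqrt(47)*I/18, 103/72 + sqrt(47)*I/72).
Check: every point annihilates each of the original generators.

{(4, -3), (-13/18 - sqrt(47)*I/18, 103/72 - sqrt(47)*I/72), (-13/18 + sqrt(47)*I/18, 103/72 + sqrt(47)*I/72)}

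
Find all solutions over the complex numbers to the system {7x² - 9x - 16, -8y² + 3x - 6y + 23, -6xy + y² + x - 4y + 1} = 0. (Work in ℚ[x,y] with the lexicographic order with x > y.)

{(-1, -2)}

Compute a lex Gröbner basis by Buchberger's algorithm.
f_1 = 7x² - 9x - 16, LT = x².
f_2 = 3x - 8y² - 6y + 23, LT = x.
f_3 = -6xy + x + y² - 4y + 1, LT = xy.

S(f_1,f_2): lcm = x². S = 8/3xy² + 2xy - 188/21x - 16/7.
  leading term xy²: subtract (8/9y²)·f_2 from 8/3xy² + 2xy - 188/21x - 16/7 → 2xy - 188/21x + 64/9y⁴ + 16/3y³ - 184/9y² - 16/7
  leading term xy: subtract (⅔y)·f_2 from 2xy - 188/21x + 64/9y⁴ + 16/3y³ - 184/9y² - 16/7 → -188/21x + 64/9y⁴ + 32/3y³ - 148/9y² - 46/3y - 16/7
  leading term x: subtract (-188/63)·f_2 from -188/21x + 64/9y⁴ + 32/3y³ - 148/9y² - 46/3y - 16/7 → 64/9y⁴ + 32/3y³ - 2540/63y² - 698/21y + 4180/63
  leading term y⁴: no divisor's leading term divides it; move 64/9y⁴ to the remainder.
  leading term y³: no divisor's leading term divides it; move 32/3y³ to the remainder.
  leading term y²: no divisor's leading term divides it; move -2540/63y² to the remainder.
  leading term y: no divisor's leading term divides it; move -698/21y to the remainder.
  leading term 1: no divisor's leading term divides it; move 4180/63 to the remainder.
  remainder 64/9y⁴ + 32/3y³ - 2540/63y² - 698/21y + 4180/63 ≠ 0; add h_4 = 64/9y⁴ + 32/3y³ - 2540/63y² - 698/21y + 4180/63 to the basis.

S(f_1,f_3): lcm = x²y. S = ⅙x² + ⅙xy² - 41/21xy + ⅙x - 16/7y.
  leading term x²: subtract (1/42)·f_1 from ⅙x² + ⅙xy² - 41/21xy + ⅙x - 16/7y → ⅙xy² - 41/21xy + 8/21x - 16/7y + 8/21
  leading term xy²: subtract (1/18y²)·f_2 from ⅙xy² - 41/21xy + 8/21x - 16/7y + 8/21 → -41/21xy + 8/21x + 4/9y⁴ + ⅓y³ - 23/18y² - 16/7y + 8/21
  leading term xy: subtract (-41/63y)·f_2 from -41/21xy + 8/21x + 4/9y⁴ + ⅓y³ - 23/18y² - 16/7y + 8/21 → 8/21x + 4/9y⁴ - 307/63y³ - 653/126y² + 799/63y + 8/21
  leading term x: subtract (8/63)·f_2 from 8/21x + 4/9y⁴ - 307/63y³ - 653/126y² + 799/63y + 8/21 → 4/9y⁴ - 307/63y³ - 25/6y² + 121/9y - 160/63
  leading term y⁴: subtract (1/16)·h_4 from 4/9y⁴ - 307/63y³ - 25/6y² + 121/9y - 160/63 → -349/63y³ - 415/252y² + 7823/504y - 1685/252
  leading term y³: no divisor's leading term divides it; move -349/63y³ to the remainder.
  leading term y²: no divisor's leading term divides it; move -415/252y² to the remainder.
  leading term y: no divisor's leading term divides it; move 7823/504y to the remainder.
  leading term 1: no divisor's leading term divides it; move -1685/252 to the remainder.
  remainder -349/63y³ - 415/252y² + 7823/504y - 1685/252 ≠ 0; add h_5 = -349/63y³ - 415/252y² + 7823/504y - 1685/252 to the basis.

S(f_2,f_3): lcm = xy. S = ⅙x - 8/3y³ - 11/6y² + 7y + ⅙.
  leading term x: subtract (1/18)·f_2 from ⅙x - 8/3y³ - 11/6y² + 7y + ⅙ → -8/3y³ - 25/18y² + 22/3y - 10/9
  leading term y³: subtract (168/349)·h_5 from -8/3y³ - 25/18y² + 22/3y - 10/9 → -3745/6282y² - 145/1047y + 6620/3141
  leading term y²: no divisor's leading term divides it; move -3745/6282y² to the remainder.
  leading term y: no divisor's leading term divides it; move -145/1047y to the remainder.
  leading term 1: no divisor's leading term divides it; move 6620/3141 to the remainder.
  remainder -3745/6282y² - 145/1047y + 6620/3141 ≠ 0; add h_6 = -3745/6282y² - 145/1047y + 6620/3141 to the basis.

S(f_3,h_4): lcm = xy⁴. S = -5/3xy³ + 635/112xy² + 1047/224xy - 1045/112x - ⅙y⁵ + ⅔y⁴ - ⅙y³.
  leading term xy³: subtract (-5/9y³)·f_2 from -5/3xy³ + 635/112xy² + 1047/224xy - 1045/112x - ⅙y⁵ + ⅔y⁴ - ⅙y³ → 635/112xy² + 1047/224xy - 1045/112x - 83/18y⁵ - 8/3y⁴ + 227/18y³
  leading term xy²: subtract (635/336y²)·f_2 from 635/112xy² + 1047/224xy - 1045/112x - 83/18y⁵ - 8/3y⁴ + 227/18y³ → 1047/224xy - 1045/112x - 83/18y⁵ + 523/42y⁴ + 12071/504y³ - 14605/336y²
  leading term xy: subtract (349/224y)·f_2 from 1047/224xy - 1045/112x - 83/18y⁵ + 523/42y⁴ + 12071/504y³ - 14605/336y² → -1045/112x - 83/18y⁵ + 523/42y⁴ + 18353/504y³ - 1433/42y² - 8027/224y
  leading term x: subtract (-1045/336)·f_2 from -1045/112x - 83/18y⁵ + 523/42y⁴ + 18353/504y³ - 1433/42y² - 8027/224y → -83/18y⁵ + 523/42y⁴ + 18353/504y³ - 59y² - 12207/224y + 24035/336
  leading term y⁵: subtract (-83/128y)·h_4 from -83/18y⁵ + 523/42y⁴ + 18353/504y³ - 59y² - 12207/224y + 24035/336 → 1627/84y⁴ + 20707/2016y³ - 108263/1344y² - 413/36y + 24035/336
  leading term y⁴: subtract (4881/1792)·h_4 from 1627/84y⁴ + 20707/2016y³ - 108263/1344y² - 413/36y + 24035/336 → -37865/2016y³ + 11471/392y² + 4462823/56448y - 1027235/9408
  leading term y³: subtract (37865/11168)·h_5 from -37865/2016y³ + 11471/392y² + 4462823/56448y - 1027235/9408 → 686484401/19700352y² + 115725021/4377856y - 1704412415/19700352
  leading term y²: subtract (-686484401/11744320)·h_6 from 686484401/19700352y² + 115725021/4377856y - 1704412415/19700352 → 516910979/28186368y + 516910979/14093184
  leading term y: no divisor's leading term divides it; move 516910979/28186368y to the remainder.
  leading term 1: no divisor's leading term divides it; move 516910979/14093184 to the remainder.
  remainder 516910979/28186368y + 516910979/14093184 ≠ 0; add h_7 = 516910979/28186368y + 516910979/14093184 to the basis.

The other S-polynomials (S(f_1,h_4), S(f_2,h_4), S(f_1,h_5), S(f_2,h_5), S(f_3,h_5), S(h_4,h_5), S(f_1,h_6), S(f_2,h_6), S(f_3,h_6), S(h_4,h_6), S(h_5,h_6), S(f_1,h_7), S(f_2,h_7), S(f_3,h_7), S(h_4,h_7), S(h_5,h_7), S(h_6,h_7)) all reduce to 0 modulo the current basis, so we have a Gröbner basis.
Inter-reduce: drop elements whose leading term is divisible by another's, tail-reduce, and make monic.
Reduced Gröbner basis: {x + 1, y + 2}.

A lex Gröbner basis eliminates variables successively. Here y + 2 depends only on y, with roots {-2}; lifting each root through the earlier basis elements recovers the full solutions.
  y = -2: the earlier basis element becomes x + 1 = 0, giving x = -1 — point (-1, -2).
Each listed point satisfies every original equation (direct substitution).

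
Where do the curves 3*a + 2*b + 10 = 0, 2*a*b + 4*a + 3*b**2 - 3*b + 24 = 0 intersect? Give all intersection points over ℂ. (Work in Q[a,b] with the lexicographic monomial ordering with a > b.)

Compute a lex Gröbner basis by Buchberger's algorithm.
f_1 = 3*a + 2*b + 10, LT = a.
f_2 = 2*a*b + 4*a + 3*b**2 - 3*b + 24, LT = a*b.

S(f_1,f_2): lcm = a*b. S = -2*a - 5/6*b**2 + 29/6*b - 12.
  leading term a: subtract (-2/3)·f_1 from -2*a - 5/6*b**2 + 29/6*b - 12 → -5/6*b**2 + 37/6*b - 16/3
  leading term b**2: no divisor's leading term divides it; move -5/6*b**2 to the remainder.
  leading term b: no divisor's leading term divides it; move 37/6*b to the remainder.
  leading term 1: no divisor's leading term divides it; move -16/3 to the remainder.
  remainder -5/6*b**2 + 37/6*b - 16/3 ≠ 0; add h_3 = -5/6*b**2 + 37/6*b - 16/3 to the basis.

The other S-polynomials (S(f_1,h_3), S(f_2,h_3)) all reduce to 0 modulo the current basis, so we have a Gröbner basis.
Inter-reduce: drop elements whose leading term is divisible by another's, tail-reduce, and make monic.
Reduced Gröbner basis: {a + 2/3*b + 10/3, b**2 - 37/5*b + 32/5}.

Elimination: the polynomial b**2 - 37/5*b + 32/5 lies in the elimination ideal for b, so b ∈ {1, 32/5}. For each such b, the remaining basis elements (now univariate) give the rest of the solution.
  b = 1: the earlier basis element becomes a + 4 = 0, giving a = -4 — point (-4, 1).
  b = 32/5: the earlier basis element becomes a + 38/5 = 0, giving a = -38/5 — point (-38/5, 32/5).

{(-4, 1), (-38/5, 32/5)}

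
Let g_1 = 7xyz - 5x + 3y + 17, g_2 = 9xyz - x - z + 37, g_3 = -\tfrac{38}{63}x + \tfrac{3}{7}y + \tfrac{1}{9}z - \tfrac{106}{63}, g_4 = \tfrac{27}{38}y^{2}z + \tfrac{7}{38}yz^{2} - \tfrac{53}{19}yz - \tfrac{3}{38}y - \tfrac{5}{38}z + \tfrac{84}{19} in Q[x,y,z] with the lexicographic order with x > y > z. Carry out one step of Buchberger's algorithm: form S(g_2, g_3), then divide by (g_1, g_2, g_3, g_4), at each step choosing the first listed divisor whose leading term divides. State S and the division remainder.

S(g_2, g_3) = -\tfrac{1}{9}x + \tfrac{27}{38}y^{2}z + \tfrac{7}{38}yz^{2} - \tfrac{53}{19}yz - \tfrac{1}{9}z + \tfrac{37}{9}; remainder on division = 0.

lcm(LM(g_2), LM(g_3)) = xyz.
S = (lcm/LT(g_2))·g_2 − (lcm/LT(g_3))·g_3 = -\tfrac{1}{9}x + \tfrac{27}{38}y^{2}z + \tfrac{7}{38}yz^{2} - \tfrac{53}{19}yz - \tfrac{1}{9}z + \tfrac{37}{9}.
Reduce S modulo (g_1, g_2, g_3, g_4) in that order:
  leading term x: subtract (\tfrac{7}{38})·g_3 from -\tfrac{1}{9}x + \tfrac{27}{38}y^{2}z + \tfrac{7}{38}yz^{2} - \tfrac{53}{19}yz - \tfrac{1}{9}z + \tfrac{37}{9} → \tfrac{27}{38}y^{2}z + \tfrac{7}{38}yz^{2} - \tfrac{53}{19}yz - \tfrac{3}{38}y - \tfrac{5}{38}z + \tfrac{84}{19}
  leading term y^{2}z: subtract (1)·g_4 from \tfrac{27}{38}y^{2}z + \tfrac{7}{38}yz^{2} - \tfrac{53}{19}yz - \tfrac{3}{38}y - \tfrac{5}{38}z + \tfrac{84}{19} → 0
The remainder is 0, so this S-polynomial contributes no new basis element.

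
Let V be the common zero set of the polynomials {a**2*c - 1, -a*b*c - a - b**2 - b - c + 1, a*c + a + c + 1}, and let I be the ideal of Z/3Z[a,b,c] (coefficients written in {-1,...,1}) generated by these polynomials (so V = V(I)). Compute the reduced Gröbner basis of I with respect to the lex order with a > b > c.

G = {a**2 - c, a*b - a - b**2 + b*c - c + 1, a*c + a + c + 1, b**3 - b*c + c - 1, b**2*c + b**2 - c - 1, c**2 - 1}

f_1 = a**2*c - 1, LT = a**2*c.
f_2 = -a*b*c - a - b**2 - b - c + 1, LT = a*b*c.
f_3 = a*c + a + c + 1, LT = a*c.

S(f_1,f_2): lcm = a**2*b*c. S = -a**2 - a*b**2 - a*b - a*c + a - b.
  leading term a**2: no divisor's leading term divides it; move -a**2 to the remainder.
  leading term a*b**2: no divisor's leading term divides it; move -a*b**2 to the remainder.
  leading term a*b: no divisor's leading term divides it; move -a*b to the remainder.
  leading term a*c: subtract (-1)·f_3 from -a*c + a - b → -a - b + c + 1
  leading term a: no divisor's leading term divides it; move -a to the remainder.
  leading term b: no divisor's leading term divides it; move -b to the remainder.
  leading term c: no divisor's leading term divides it; move c to the remainder.
  leading term 1: no divisor's leading term divides it; move 1 to the remainder.
  remainder -a**2 - a*b**2 - a*b - a - b + c + 1 ≠ 0; add g_4 = -a**2 - a*b**2 - a*b - a - b + c + 1 to the basis.

S(f_1,f_3): lcm = a**2*c. S = -a**2 - a*c - a - 1.
  leading term a**2: subtract (1)·g_4 from -a**2 - a*c - a - 1 → a*b**2 + a*b - a*c + b - c + 1
  leading term a*b**2: no divisor's leading term divides it; move a*b**2 to the remainder.
  leading term a*b: no divisor's leading term divides it; move a*b to the remainder.
  leading term a*c: subtract (-1)·f_3 from -a*c + b - c + 1 → a + b - 1
  leading term a: no divisor's leading term divides it; move a to the remainder.
  leading term b: no divisor's leading term divides it; move b to the remainder.
  leading term 1: no divisor's leading term divides it; move -1 to the remainder.
  remainder a*b**2 + a*b + a + b - 1 ≠ 0; add g_5 = a*b**2 + a*b + a + b - 1 to the basis.

S(f_2,f_3): lcm = a*b*c. S = -a*b + a + b**2 - b*c + c - 1.
  leading term a*b: no divisor's leading term divides it; move -a*b to the remainder.
  leading term a: no divisor's leading term divides it; move a to the remainder.
  leading term b**2: no divisor's leading term divides it; move b**2 to the remainder.
  leading term b*c: no divisor's leading term divides it; move -b*c to the remainder.
  leading term c: no divisor's leading term divides it; move c to the remainder.
  leading term 1: no divisor's leading term divides it; move -1 to the remainder.
  remainder -a*b + a + b**2 - b*c + c - 1 ≠ 0; add g_6 = -a*b + a + b**2 - b*c + c - 1 to the basis.

S(f_1,g_4): lcm = a**2*c. S = -a*b**2*c - a*b*c - a*c - b*c + c**2 + c - 1.
  leading term a*b**2*c: subtract (b)·f_2 from -a*b**2*c - a*b*c - a*c - b*c + c**2 + c - 1 → -a*b*c + a*b - a*c + b**3 + b**2 - b + c**2 + c - 1
  leading term a*b*c: subtract (1)·f_2 from -a*b*c + a*b - a*c + b**3 + b**2 - b + c**2 + c - 1 → a*b - a*c + a + b**3 - b**2 + c**2 - c + 1
  leading term a*b: subtract (-1)·g_6 from a*b - a*c + a + b**3 - b**2 + c**2 - c + 1 → -a*c - a + b**3 - b*c + c**2
  leading term a*c: subtract (-1)·f_3 from -a*c - a + b**3 - b*c + c**2 → b**3 - b*c + c**2 + c + 1
  leading term b**3: no divisor's leading term divides it; move b**3 to the remainder.
  leading term b*c: no divisor's leading term divides it; move -b*c to the remainder.
  leading term c**2: no divisor's leading term divides it; move c**2 to the remainder.
  leading term c: no divisor's leading term divides it; move c to the remainder.
  leading term 1: no divisor's leading term divides it; move 1 to the remainder.
  remainder b**3 - b*c + c**2 + c + 1 ≠ 0; add g_7 = b**3 - b*c + c**2 + c + 1 to the basis.

S(f_2,g_4): lcm = a**2*b*c. S = a**2 - a*b**3*c - a*b**2*c + a*b**2 - a*b*c + a*b + a*c - a - b**2*c + b*c**2 + b*c.
  leading term a**2: subtract (-1)·g_4 from a**2 - a*b**3*c - a*b**2*c + a*b**2 - a*b*c + a*b + a*c - a - b**2*c + b*c**2 + b*c → -a*b**3*c - a*b**2*c - a*b*c + a*c + a - b**2*c + b*c**2 + b*c - b + c + 1
  leading term a*b**3*c: subtract (b**2)·f_2 from -a*b**3*c - a*b**2*c - a*b*c + a*c + a - b**2*c + b*c**2 + b*c - b + c + 1 → -a*b**2*c + a*b**2 - a*b*c + a*c + a + b**4 + b**3 - b**2 + b*c**2 + b*c - b + c + 1
  leading term a*b**2*c: subtract (b)·f_2 from -a*b**2*c + a*b**2 - a*b*c + a*c + a + b**4 + b**3 - b**2 + b*c**2 + b*c - b + c + 1 → a*b**2 - a*b*c + a*b + a*c + a + b**4 - b**3 + b*c**2 - b*c + b + c + 1
  leading term a*b**2: subtract (1)·g_5 from a*b**2 - a*b*c + a*b + a*c + a + b**4 - b**3 + b*c**2 - b*c + b + c + 1 → -a*b*c + a*c + b**4 - b**3 + b*c**2 - b*c + c - 1
  leading term a*b*c: subtract (1)·f_2 from -a*b*c + a*c + b**4 - b**3 + b*c**2 - b*c + c - 1 → a*c + a + b**4 - b**3 + b**2 + b*c**2 - b*c + b - c + 1
  leading term a*c: subtract (1)·f_3 from a*c + a + b**4 - b**3 + b**2 + b*c**2 - b*c + b - c + 1 → b**4 - b**3 + b**2 + b*c**2 - b*c + b + c
  leading term b**4: subtract (b)·g_7 from b**4 - b**3 + b**2 + b*c**2 - b*c + b + c → -b**3 + b**2*c + b**2 + b*c + c
  leading term b**3: subtract (-1)·g_7 from -b**3 + b**2*c + b**2 + b*c + c → b**2*c + b**2 + c**2 - c + 1
  leading term b**2*c: no divisor's leading term divides it; move b**2*c to the remainder.
  leading term b**2: no divisor's leading term divides it; move b**2 to the remainder.
  leading term c**2: no divisor's leading term divides it; move c**2 to the remainder.
  leading term c: no divisor's leading term divides it; move -c to the remainder.
  leading term 1: no divisor's leading term divides it; move 1 to the remainder.
  remainder b**2*c + b**2 + c**2 - c + 1 ≠ 0; add g_8 = b**2*c + b**2 + c**2 - c + 1 to the basis.

S(f_2,g_5): lcm = a*b**2*c. S = -a*b*c + a*b - a*c + b**3 + b**2 - b + c.
  leading term a*b*c: subtract (1)·f_2 from -a*b*c + a*b - a*c + b**3 + b**2 - b + c → a*b - a*c + a + b**3 - b**2 - c - 1
  leading term a*b: subtract (-1)·g_6 from a*b - a*c + a + b**3 - b**2 - c - 1 → -a*c - a + b**3 - b*c + 1
  leading term a*c: subtract (-1)·f_3 from -a*c - a + b**3 - b*c + 1 → b**3 - b*c + c - 1
  leading term b**3: subtract (1)·g_7 from b**3 - b*c + c - 1 → -c**2 + 1
  leading term c**2: no divisor's leading term divides it; move -c**2 to the remainder.
  leading term 1: no divisor's leading term divides it; move 1 to the remainder.
  remainder -c**2 + 1 ≠ 0; add g_9 = -c**2 + 1 to the basis.

The other S-polynomials (S(f_3,g_4), S(f_1,g_5), S(f_3,g_5), S(g_4,g_5), S(f_1,g_6), S(f_2,g_6), S(f_3,g_6), S(g_4,g_6), S(g_5,g_6), S(f_1,g_7), S(f_2,g_7), S(f_3,g_7), S(g_4,g_7), S(g_5,g_7), S(g_6,g_7), S(f_1,g_8), S(f_2,g_8), S(f_3,g_8), S(g_4,g_8), S(g_5,g_8), S(g_6,g_8), S(g_7,g_8), S(f_1,g_9), S(f_2,g_9), S(f_3,g_9), S(g_4,g_9), S(g_5,g_9), S(g_6,g_9), S(g_7,g_9), S(g_8,g_9)) all reduce to 0 modulo the current basis, so we have a Gröbner basis.
Inter-reduce: drop elements whose leading term is divisible by another's, tail-reduce, and make monic.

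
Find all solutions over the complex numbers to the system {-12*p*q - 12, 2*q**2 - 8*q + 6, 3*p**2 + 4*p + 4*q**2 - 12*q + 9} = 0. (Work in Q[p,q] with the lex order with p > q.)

Compute a lex Gröbner basis by Buchberger's algorithm.
f_1 = -12*p*q - 12, LT = p*q.
f_2 = 2*q**2 - 8*q + 6, LT = q**2.
f_3 = 3*p**2 + 4*p + 4*q**2 - 12*q + 9, LT = p**2.

S(f_1,f_2): lcm = p*q**2. S = 4*p*q - 3*p + q.
  leading term p*q: subtract (-1/3)·f_1 from 4*p*q - 3*p + q → -3*p + q - 4
  leading term p: no divisor's leading term divides it; move -3*p to the remainder.
  leading term q: no divisor's leading term divides it; move q to the remainder.
  leading term 1: no divisor's leading term divides it; move -4 to the remainder.
  remainder -3*p + q - 4 ≠ 0; add h_4 = -3*p + q - 4 to the basis.

S(f_1,f_3): lcm = p**2*q. S = -4/3*p*q + p - 4/3*q**3 + 4*q**2 - 3*q.
  leading term p*q: subtract (1/9)·f_1 from -4/3*p*q + p - 4/3*q**3 + 4*q**2 - 3*q → p - 4/3*q**3 + 4*q**2 - 3*q + 4/3
  leading term p: subtract (-1/3)·h_4 from p - 4/3*q**3 + 4*q**2 - 3*q + 4/3 → -4/3*q**3 + 4*q**2 - 8/3*q
  leading term q**3: subtract (-2/3*q)·f_2 from -4/3*q**3 + 4*q**2 - 8/3*q → -4/3*q**2 + 4/3*q
  leading term q**2: subtract (-2/3)·f_2 from -4/3*q**2 + 4/3*q → -4*q + 4
  leading term q: no divisor's leading term divides it; move -4*q to the remainder.
  leading term 1: no divisor's leading term divides it; move 4 to the remainder.
  remainder -4*q + 4 ≠ 0; add h_5 = -4*q + 4 to the basis.

S(f_2,f_3): leading monomials are coprime, so the S-polynomial reduces to 0 (Buchberger's first criterion).
S(f_1,h_4): lcm = p*q. S = 1/3*q**2 - 4/3*q + 1.
  leading term q**2: subtract (1/6)·f_2 from 1/3*q**2 - 4/3*q + 1 → 0
  remainder 0.

S(f_2,h_4): leading monomials are coprime, so the S-polynomial reduces to 0 (Buchberger's first criterion).
S(f_3,h_4): lcm = p**2. S = 1/3*p*q + 4/3*q**2 - 4*q + 3.
  leading term p*q: subtract (-1/36)·f_1 from 1/3*p*q + 4/3*q**2 - 4*q + 3 → 4/3*q**2 - 4*q + 8/3
  leading term q**2: subtract (2/3)·f_2 from 4/3*q**2 - 4*q + 8/3 → 4/3*q - 4/3
  leading term q: subtract (-1/3)·h_5 from 4/3*q - 4/3 → 0
  remainder 0.

S(f_1,h_5): lcm = p*q. S = p + 1.
  leading term p: subtract (-1/3)·h_4 from p + 1 → 1/3*q - 1/3
  leading term q: subtract (-1/12)·h_5 from 1/3*q - 1/3 → 0
  remainder 0.

S(f_2,h_5): lcm = q**2. S = -3*q + 3.
  leading term q: subtract (3/4)·h_5 from -3*q + 3 → 0
  remainder 0.

S(f_3,h_5): leading monomials are coprime, so the S-polynomial reduces to 0 (Buchberger's first criterion).
S(h_4,h_5): leading monomials are coprime, so the S-polynomial reduces to 0 (Buchberger's first criterion).
Every S-polynomial of the final basis reduces to 0, so we have a Gröbner basis.
Inter-reduce: drop elements whose leading term is divisible by another's, tail-reduce, and make monic.
Reduced Gröbner basis: {p + 1, q - 1}.

A lex Gröbner basis eliminates variables successively. Here q - 1 depends only on q, with roots {1}; lifting each root through the earlier basis elements recovers the full solutions.
  q = 1: the earlier basis element becomes p + 1 = 0, giving p = -1 — point (-1, 1).
Check: every point annihilates each of the original generators.
Zero-dimensionality of the ideal guarantees finitely many solutions over ℂ.

{(-1, 1)}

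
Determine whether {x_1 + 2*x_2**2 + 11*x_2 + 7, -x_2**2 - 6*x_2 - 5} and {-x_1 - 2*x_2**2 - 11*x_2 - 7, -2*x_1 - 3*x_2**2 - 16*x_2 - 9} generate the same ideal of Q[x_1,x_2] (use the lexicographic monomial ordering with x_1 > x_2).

Since reduced Gröbner bases are canonical representatives of ideals under a given ordering, it suffices to compute and compare them.
Buchberger on the first generating set:
f_1 = x_1 + 2*x_2**2 + 11*x_2 + 7, LT = x_1.
f_2 = -x_2**2 - 6*x_2 - 5, LT = x_2**2.

The S-polynomials (S(f_1,f_2)) all reduce to 0 modulo the current basis, so we have a Gröbner basis.
Inter-reduce: drop elements whose leading term is divisible by another's, tail-reduce, and make monic.
Reduced Gröbner basis: {x_1 - x_2 - 3, x_2**2 + 6*x_2 + 5}.

Buchberger on the second generating set:
h_1 = -x_1 - 2*x_2**2 - 11*x_2 - 7, LT = x_1.
h_2 = -2*x_1 - 3*x_2**2 - 16*x_2 - 9, LT = x_1.

S(h_1,h_2): lcm = x_1. S = 1/2*x_2**2 + 3*x_2 + 5/2.
  reduce S modulo (h_1, h_2):
  remainder 1/2*x_2**2 + 3*x_2 + 5/2 ≠ 0; add k_3 = 1/2*x_2**2 + 3*x_2 + 5/2 to the basis.

The other S-polynomials (S(h_1,k_3), S(h_2,k_3)) all reduce to 0 modulo the current basis, so we have a Gröbner basis.
Inter-reduce: drop elements whose leading term is divisible by another's, tail-reduce, and make monic.
Reduced Gröbner basis: {x_1 - x_2 - 3, x_2**2 + 6*x_2 + 5}.

The two bases agree; hence the ideals are identical.

Yes, the ideals are equal.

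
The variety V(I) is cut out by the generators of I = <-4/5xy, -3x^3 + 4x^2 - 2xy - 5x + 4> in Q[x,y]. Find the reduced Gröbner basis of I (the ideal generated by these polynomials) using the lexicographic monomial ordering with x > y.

f_1 = -4/5xy, LT = xy.
f_2 = -3x^3 + 4x^2 - 2xy - 5x + 4, LT = x^3.

S(f_1,f_2): lcm = x^3y. S = 4/3x^2y - 2/3xy^2 - 5/3xy + 4/3y.
  reduce S modulo (f_1, f_2):
  remainder 4/3y ≠ 0; add g_3 = 4/3y to the basis.

The other S-polynomials (S(f_1,g_3), S(f_2,g_3)) all reduce to 0 modulo the current basis, so we have a Gröbner basis.
Inter-reduce: drop elements whose leading term is divisible by another's, tail-reduce, and make monic.

G = {x^3 - 4/3x^2 + 5/3x - 4/3, y}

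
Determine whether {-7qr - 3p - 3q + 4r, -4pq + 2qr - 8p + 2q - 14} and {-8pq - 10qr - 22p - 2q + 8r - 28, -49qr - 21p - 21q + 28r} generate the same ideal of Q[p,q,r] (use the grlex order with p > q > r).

Two ideals are equal iff their reduced Gröbner bases coincide (the reduced basis is unique for a fixed ordering).
Buchberger on the first generating set:
f_1 = -7qr - 3p - 3q + 4r, LT = qr.
f_2 = -4pq + 2qr - 8p + 2q - 14, LT = pq.

S(f_1,f_2): lcm = pqr. S = \tfrac{1}{2}qr^{2} + \tfrac{3}{7}p^{2} + \tfrac{3}{7}pq - \tfrac{18}{7}pr + \tfrac{1}{2}qr - \tfrac{7}{2}r.
  reduce S modulo (f_1, f_2):
  remainder \tfrac{3}{7}p^{2} - \tfrac{39}{14}pr + \tfrac{2}{7}r^{2} - \tfrac{15}{14}p - \tfrac{45}{14}r - \tfrac{3}{2} ≠ 0; add g_3 = \tfrac{3}{7}p^{2} - \tfrac{39}{14}pr + \tfrac{2}{7}r^{2} - \tfrac{15}{14}p - \tfrac{45}{14}r - \tfrac{3}{2} to the basis.

The other S-polynomials (S(f_1,g_3), S(f_2,g_3)) all reduce to 0 modulo the current basis, so we have a Gröbner basis.
Inter-reduce: drop elements whose leading term is divisible by another's, tail-reduce, and make monic.
Reduced Gröbner basis: {p^{2} - \tfrac{13}{2}pr + \tfrac{2}{3}r^{2} - \tfrac{5}{2}p - \tfrac{15}{2}r - \tfrac{7}{2}, pq + \tfrac{31}{14}p - \tfrac{2}{7}q - \tfrac{2}{7}r + \tfrac{7}{2}, qr + \tfrac{3}{7}p + \tfrac{3}{7}q - \tfrac{4}{7}r}.

Buchberger on the second generating set:
h_1 = -8pq - 10qr - 22p - 2q + 8r - 28, LT = pq.
h_2 = -49qr - 21p - 21q + 28r, LT = qr.

S(h_1,h_2): lcm = pqr. S = \tfrac{5}{4}qr^{2} - \tfrac{3}{7}p^{2} - \tfrac{3}{7}pq + \tfrac{93}{28}pr + \tfrac{1}{4}qr - r^{2} + \tfrac{7}{2}r.
  reduce S modulo (h_1, h_2):
  remainder -\tfrac{3}{7}p^{2} + \tfrac{39}{14}pr - \tfrac{2}{7}r^{2} + \tfrac{15}{14}p + \tfrac{45}{14}r + \tfrac{3}{2} ≠ 0; add k_3 = -\tfrac{3}{7}p^{2} + \tfrac{39}{14}pr - \tfrac{2}{7}r^{2} + \tfrac{15}{14}p + \tfrac{45}{14}r + \tfrac{3}{2} to the basis.

The other S-polynomials (S(h_1,k_3), S(h_2,k_3)) all reduce to 0 modulo the current basis, so we have a Gröbner basis.
Inter-reduce: drop elements whose leading term is divisible by another's, tail-reduce, and make monic.
Reduced Gröbner basis: {p^{2} - \tfrac{13}{2}pr + \tfrac{2}{3}r^{2} - \tfrac{5}{2}p - \tfrac{15}{2}r - \tfrac{7}{2}, pq + \tfrac{31}{14}p - \tfrac{2}{7}q - \tfrac{2}{7}r + \tfrac{7}{2}, qr + \tfrac{3}{7}p + \tfrac{3}{7}q - \tfrac{4}{7}r}.

Same reduced basis, so the two generating sets span the same ideal.

Yes, the ideals are equal.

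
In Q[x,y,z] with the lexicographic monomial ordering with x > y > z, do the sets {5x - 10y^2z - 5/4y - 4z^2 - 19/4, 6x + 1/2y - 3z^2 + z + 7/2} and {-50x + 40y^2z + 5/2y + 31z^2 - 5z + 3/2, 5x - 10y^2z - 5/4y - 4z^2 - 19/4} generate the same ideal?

Equality of ideals is decidable: compute both reduced Gröbner bases (unique for the ordering) and check whether they agree.
Buchberger on the first generating set:
f_1 = 5x - 10y^2z - 5/4y - 4z^2 - 19/4, LT = x.
f_2 = 6x + 1/2y - 3z^2 + z + 7/2, LT = x.

S(f_1,f_2): lcm = x. S = -2y^2z - 1/3y - 3/10z^2 - 1/6z - 23/15.
  reduce S modulo (f_1, f_2):
  remainder -2y^2z - 1/3y - 3/10z^2 - 1/6z - 23/15 ≠ 0; add g_3 = -2y^2z - 1/3y - 3/10z^2 - 1/6z - 23/15 to the basis.

The other S-polynomials (S(f_1,g_3), S(f_2,g_3)) all reduce to 0 modulo the current basis, so we have a Gröbner basis.
Inter-reduce: drop elements whose leading term is divisible by another's, tail-reduce, and make monic.
Reduced Gröbner basis: {x + 1/12y - 1/2z^2 + 1/6z + 7/12, y^2z + 1/6y + 3/20z^2 + 1/12z + 23/30}.

Buchberger on the second generating set:
h_1 = -50x + 40y^2z + 5/2y + 31z^2 - 5z + 3/2, LT = x.
h_2 = 5x - 10y^2z - 5/4y - 4z^2 - 19/4, LT = x.

S(h_1,h_2): lcm = x. S = 6/5y^2z + 1/5y + 9/50z^2 + 1/10z + 23/25.
  reduce S modulo (h_1, h_2):
  remainder 6/5y^2z + 1/5y + 9/50z^2 + 1/10z + 23/25 ≠ 0; add k_3 = 6/5y^2z + 1/5y + 9/50z^2 + 1/10z + 23/25 to the basis.

The other S-polynomials (S(h_1,k_3), S(h_2,k_3)) all reduce to 0 modulo the current basis, so we have a Gröbner basis.
Inter-reduce: drop elements whose leading term is divisible by another's, tail-reduce, and make monic.
Reduced Gröbner basis: {x + 1/12y - 1/2z^2 + 1/6z + 7/12, y^2z + 1/6y + 3/20z^2 + 1/12z + 23/30}.

These coincide, so the ideals are equal.
The same test decides containment: I ⊆ J iff every generator of I reduces to 0 modulo a Gröbner basis of J.

Yes, the ideals are equal.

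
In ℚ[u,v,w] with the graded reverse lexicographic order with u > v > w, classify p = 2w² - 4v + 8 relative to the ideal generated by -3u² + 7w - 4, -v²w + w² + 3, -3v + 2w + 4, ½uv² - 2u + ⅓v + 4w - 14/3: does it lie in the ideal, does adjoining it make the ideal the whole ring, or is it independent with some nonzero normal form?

Adjoining 2w² - 4v + 8 makes the ideal the whole ring: the system is inconsistent.

First compute the reduced Gröbner basis of I by Buchberger's algorithm.
f_1 = -3u² + 7w - 4, LT = u².
f_2 = -v²w + w² + 3, LT = v²w.
f_3 = -3v + 2w + 4, LT = v.
f_4 = ½uv² - 2u + ⅓v + 4w - 14/3, LT = uv².

S(f_1,f_4): lcm = u²v². S = -7/3v²w + 4u² - ⅔uv + 4/3v² - 8uw + 28/3u.
  leading term v²w: subtract (7/3)·f_2 from -7/3v²w + 4u² - ⅔uv + 4/3v² - 8uw + 28/3u → 4u² - ⅔uv + 4/3v² - 8uw - 7/3w² + 28/3u - 7
  leading term u²: subtract (-4/3)·f_1 from 4u² - ⅔uv + 4/3v² - 8uw - 7/3w² + 28/3u - 7 → -⅔uv + 4/3v² - 8uw - 7/3w² + 28/3u + 28/3w - 37/3
  leading term uv: subtract (2/9u)·f_3 from -⅔uv + 4/3v² - 8uw - 7/3w² + 28/3u + 28/3w - 37/3 → 4/3v² - 76/9uw - 7/3w² + 76/9u + 28/3w - 37/3
  leading term v²: subtract (-4/9v)·f_3 from 4/3v² - 76/9uw - 7/3w² + 76/9u + 28/3w - 37/3 → -76/9uw + 8/9vw - 7/3w² + 76/9u + 16/9v + 28/3w - 37/3
  leading term uw: no divisor's leading term divides it; move -76/9uw to the remainder.
  leading term vw: subtract (-8/27w)·f_3 from 8/9vw - 7/3w² + 76/9u + 16/9v + 28/3w - 37/3 → -47/27w² + 76/9u + 16/9v + 284/27w - 37/3
  leading term w²: no divisor's leading term divides it; move -47/27w² to the remainder.
  leading term u: no divisor's leading term divides it; move 76/9u to the remainder.
  leading term v: subtract (-16/27)·f_3 from 16/9v + 284/27w - 37/3 → 316/27w - 269/27
  leading term w: no divisor's leading term divides it; move 316/27w to the remainder.
  leading term 1: no divisor's leading term divides it; move -269/27 to the remainder.
  remainder -76/9uw - 47/27w² + 76/9u + 316/27w - 269/27 ≠ 0; add h_5 = -76/9uw - 47/27w² + 76/9u + 316/27w - 269/27 to the basis.

S(f_2,f_3): lcm = v²w. S = ⅔vw² + 4/3vw - w² - 3.
  leading term vw²: subtract (-2/9w²)·f_3 from ⅔vw² + 4/3vw - w² - 3 → 4/9w³ + 4/3vw - 1/9w² - 3
  leading term w³: no divisor's leading term divides it; move 4/9w³ to the remainder.
  leading term vw: subtract (-4/9w)·f_3 from 4/3vw - 1/9w² - 3 → 7/9w² + 16/9w - 3
  leading term w²: no divisor's leading term divides it; move 7/9w² to the remainder.
  leading term w: no divisor's leading term divides it; move 16/9w to the remainder.
  leading term 1: no divisor's leading term divides it; move -3 to the remainder.
  remainder 4/9w³ + 7/9w² + 16/9w - 3 ≠ 0; add h_6 = 4/9w³ + 7/9w² + 16/9w - 3 to the basis.

S(f_2,f_4): lcm = uv²w. S = -uw² + 4uw - ⅔vw - 8w² - 3u + 28/3w.
  leading term uw²: subtract (9/76w)·h_5 from -uw² + 4uw - ⅔vw - 8w² - 3u + 28/3w → 47/228w³ + 3uw - ⅔vw - 535/57w² - 3u + 799/76w
  leading term w³: subtract (141/304)·h_6 from 47/228w³ + 3uw - ⅔vw - 535/57w² - 3u + 799/76w → 3uw - ⅔vw - 2963/304w² - 3u + 2209/228w + 423/304
  leading term uw: subtract (-27/76)·h_5 from 3uw - ⅔vw - 2963/304w² - 3u + 2209/228w + 423/304 → -⅔vw - 3151/304w² + 3157/228w - 653/304
  leading term vw: subtract (2/9w)·f_3 from -⅔vw - 3151/304w² + 3157/228w - 653/304 → -29575/2736w² + 8863/684w - 653/304
  leading term w²: no divisor's leading term divides it; move -29575/2736w² to the remainder.
  leading term w: no divisor's leading term divides it; move 8863/684w to the remainder.
  leading term 1: no divisor's leading term divides it; move -653/304 to the remainder.
  remainder -29575/2736w² + 8863/684w - 653/304 ≠ 0; add h_7 = -29575/2736w² + 8863/684w - 653/304 to the basis.

S(f_3,f_4): lcm = uv². S = -⅔uvw - 4/3uv + 4u - ⅔v - 8w + 28/3.
  leading term uvw: subtract (2/9uw)·f_3 from -⅔uvw - 4/3uv + 4u - ⅔v - 8w + 28/3 → -4/9uw² - 4/3uv - 8/9uw + 4u - ⅔v - 8w + 28/3
  leading term uw²: subtract (1/19w)·h_5 from -4/9uw² - 4/3uv - 8/9uw + 4u - ⅔v - 8w + 28/3 → 47/513w³ - 4/3uv - 4/3uw - 316/513w² + 4u - ⅔v - 3835/513w + 28/3
  leading term w³: subtract (47/228)·h_6 from 47/513w³ - 4/3uv - 4/3uw - 316/513w² + 4u - ⅔v - 3835/513w + 28/3 → -4/3uv - 4/3uw - 59/76w² + 4u - ⅔v - 149/19w + 2269/228
  leading term uv: subtract (4/9u)·f_3 from -4/3uv - 4/3uw - 59/76w² + 4u - ⅔v - 149/19w + 2269/228 → -20/9uw - 59/76w² + 20/9u - ⅔v - 149/19w + 2269/228
  leading term uw: subtract (5/19)·h_5 from -20/9uw - 59/76w² + 20/9u - ⅔v - 149/19w + 2269/228 → -653/2052w² - ⅔v - 5603/513w + 25801/2052
  leading term w²: subtract (2612/88725)·h_7 from -653/2052w² - ⅔v - 5603/513w + 25801/2052 → -⅔v - 171496264/15171975w + 191725564/15171975
  leading term v: subtract (2/9)·f_3 from -⅔v - 171496264/15171975w + 191725564/15171975 → -178239364/15171975w + 178239364/15171975
  leading term w: no divisor's leading term divides it; move -178239364/15171975w to the remainder.
  leading term 1: no divisor's leading term divides it; move 178239364/15171975 to the remainder.
  remainder -178239364/15171975w + 178239364/15171975 ≠ 0; add h_8 = -178239364/15171975w + 178239364/15171975 to the basis.

The other S-polynomials (S(f_1,f_2), S(f_1,f_3), S(f_1,h_5), S(f_2,h_5), S(f_3,h_5), S(f_4,h_5), S(f_1,h_6), S(f_2,h_6), S(f_3,h_6), S(f_4,h_6), S(h_5,h_6), S(f_1,h_7), S(f_2,h_7), S(f_3,h_7), S(f_4,h_7), S(h_5,h_7), S(h_6,h_7), S(f_1,h_8), S(f_2,h_8), S(f_3,h_8), S(f_4,h_8), S(h_5,h_8), S(h_6,h_8), S(h_7,h_8)) all reduce to 0 modulo the current basis, so we have a Gröbner basis.
Inter-reduce: drop elements whose leading term is divisible by another's, tail-reduce, and make monic.
Reduced Gröbner basis: {u² - 1, v - 2, w - 1}.
Label its elements g_1 = u² - 1, g_2 = v - 2, g_3 = w - 1.

Reduce p = 2w² - 4v + 8 modulo G:
  leading term w²: subtract (2w)·g_3 from 2w² - 4v + 8 → -4v + 2w + 8
  leading term v: subtract (-4)·g_2 from -4v + 2w + 8 → 2w
  leading term w: subtract (2)·g_3 from 2w → 2
  leading term 1: no divisor's leading term divides it; move 2 to the remainder.
  normal form = 2.
The normal form is nonzero, so p ∉ I. Since p minus its normal form lies in I, I + (p) = I + (r) where r = 2; decide whether this ideal is the whole ring.
Here r = 2 is a nonzero constant, hence a unit: 1 ∈ I + (p), the Gröbner basis of I + (p) is {1}, and the enlarged system has no common solution — adjoining p is inconsistent.

The remainder on division by a Gröbner basis is unique — it is the normal form.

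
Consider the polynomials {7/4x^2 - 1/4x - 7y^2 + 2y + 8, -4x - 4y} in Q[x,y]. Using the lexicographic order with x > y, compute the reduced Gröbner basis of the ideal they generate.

f_1 = 7/4x^2 - 1/4x - 7y^2 + 2y + 8, LT = x^2.
f_2 = -4x - 4y, LT = x.

S(f_1,f_2): lcm = x^2. S = -xy - 1/7x - 4y^2 + 8/7y + 32/7.
  leading term xy: subtract (1/4y)·f_2 from -xy - 1/7x - 4y^2 + 8/7y + 32/7 → -1/7x - 3y^2 + 8/7y + 32/7
  leading term x: subtract (1/28)·f_2 from -1/7x - 3y^2 + 8/7y + 32/7 → -3y^2 + 9/7y + 32/7
  leading term y^2: no divisor's leading term divides it; move -3y^2 to the remainder.
  leading term y: no divisor's leading term divides it; move 9/7y to the remainder.
  leading term 1: no divisor's leading term divides it; move 32/7 to the remainder.
  remainder -3y^2 + 9/7y + 32/7 ≠ 0; add g_3 = -3y^2 + 9/7y + 32/7 to the basis.

The other S-polynomials (S(f_1,g_3), S(f_2,g_3)) all reduce to 0 modulo the current basis, so we have a Gröbner basis.
Inter-reduce: drop elements whose leading term is divisible by another's, tail-reduce, and make monic.

G = {x + y, y^2 - 3/7y - 32/21}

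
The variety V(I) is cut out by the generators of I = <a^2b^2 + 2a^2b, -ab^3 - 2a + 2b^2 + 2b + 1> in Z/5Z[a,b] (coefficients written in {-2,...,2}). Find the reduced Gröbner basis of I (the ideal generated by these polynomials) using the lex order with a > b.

G = {a + 2b^5 + b^4 + b^3 + 2b^2 + 2b + 2, b^6 - b^5 + b^4 + b^2 - 2b}

f_1 = a^2b^2 + 2a^2b, LT = a^2b^2.
f_2 = -ab^3 - 2a + 2b^2 + 2b + 1, LT = ab^3.

S(f_1,f_2): lcm = a^2b^3. S = 2a^2b^2 - 2a^2 + 2ab^2 + 2ab + a.
  reduce S modulo (f_1, f_2):
  remainder a^2b - 2a^2 + 2ab^2 + 2ab + a ≠ 0; add g_3 = a^2b - 2a^2 + 2ab^2 + 2ab + a to the basis.

S(f_1,g_3): lcm = a^2b^2. S = -a^2b - 2ab^3 - 2ab^2 - ab.
  reduce S modulo (f_1, f_2, g_3):
  remainder -2a^2 + ab + b^2 + b - 2 ≠ 0; add g_4 = -2a^2 + ab + b^2 + b - 2 to the basis.

S(f_2,g_3): lcm = a^2b^3. S = 2a^2b^2 + 2a^2 - 2ab^4 - 2ab^3 + 2ab^2 - 2ab - a.
  reduce S modulo (f_1, f_2, g_3, g_4):
  remainder 2ab + 2a + b^3 - b^2 + b - 1 ≠ 0; add g_5 = 2ab + 2a + b^3 - b^2 + b - 1 to the basis.

S(f_2,g_4): lcm = a^2b^3. S = 2a^2 - 2ab^4 - 2ab^2 - 2ab - a - 2b^5 - 2b^4 - b^3.
  reduce S modulo (f_1, f_2, g_3, g_4, g_5):
  remainder -a - 2b^5 - b^4 - b^3 - 2b^2 - 2b - 2 ≠ 0; add g_6 = -a - 2b^5 - b^4 - b^3 - 2b^2 - 2b - 2 to the basis.

S(f_1,g_6): lcm = a^2b^2. S = 2a^2b - 2ab^7 - ab^6 - ab^5 - 2ab^4 - 2ab^3 - 2ab^2.
  reduce S modulo (f_1, f_2, g_3, g_4, g_5, g_6):
  remainder b^6 - b^5 + b^4 + b^2 - 2b ≠ 0; add g_7 = b^6 - b^5 + b^4 + b^2 - 2b to the basis.

The other S-polynomials (S(f_1,g_4), S(g_3,g_4), S(f_1,g_5), S(f_2,g_5), S(g_3,g_5), S(g_4,g_5), S(f_2,g_6), S(g_3,g_6), S(g_4,g_6), S(g_5,g_6), S(f_1,g_7), S(f_2,g_7), S(g_3,g_7), S(g_4,g_7), S(g_5,g_7), S(g_6,g_7)) all reduce to 0 modulo the current basis, so we have a Gröbner basis.
Inter-reduce: drop elements whose leading term is divisible by another's, tail-reduce, and make monic.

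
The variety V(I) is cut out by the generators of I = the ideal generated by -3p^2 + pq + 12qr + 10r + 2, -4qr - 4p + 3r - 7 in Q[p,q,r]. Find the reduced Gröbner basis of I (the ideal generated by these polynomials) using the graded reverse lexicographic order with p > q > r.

The reduced Gröbner basis is the canonical form of the ideal for this ordering.

f_1 = -3p^2 + pq + 12qr + 10r + 2, LT = p^2.
f_2 = -4qr - 4p + 3r - 7, LT = qr.

The S-polynomials (S(f_1,f_2)) all reduce to 0 modulo the current basis, so we have a Gröbner basis.

G = {p^2 - 1/3pq + 4p - 19/3r + 19/3, qr + p - 3/4r + 7/4}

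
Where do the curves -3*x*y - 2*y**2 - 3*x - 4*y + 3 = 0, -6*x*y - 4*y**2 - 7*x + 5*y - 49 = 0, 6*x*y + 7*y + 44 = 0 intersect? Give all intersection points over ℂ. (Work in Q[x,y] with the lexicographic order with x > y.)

{(-3, 4)}

Compute a lex Gröbner basis by Buchberger's algorithm.
f_1 = -3*x*y - 3*x - 2*y**2 - 4*y + 3, LT = x*y.
f_2 = -6*x*y - 7*x - 4*y**2 + 5*y - 49, LT = x*y.
f_3 = 6*x*y + 7*y + 44, LT = x*y.

S(f_1,f_2): lcm = x*y. S = -1/6*x + 13/6*y - 55/6.
  leading term x: no divisor's leading term divides it; move -1/6*x to the remainder.
  leading term y: no divisor's leading term divides it; move 13/6*y to the remainder.
  leading term 1: no divisor's leading term divides it; move -55/6 to the remainder.
  remainder -1/6*x + 13/6*y - 55/6 ≠ 0; add h_4 = -1/6*x + 13/6*y - 55/6 to the basis.

S(f_1,f_3): lcm = x*y. S = x + 2/3*y**2 + 1/6*y - 25/3.
  leading term x: subtract (-6)·h_4 from x + 2/3*y**2 + 1/6*y - 25/3 → 2/3*y**2 + 79/6*y - 190/3
  leading term y**2: no divisor's leading term divides it; move 2/3*y**2 to the remainder.
  leading term y: no divisor's leading term divides it; move 79/6*y to the remainder.
  leading term 1: no divisor's leading term divides it; move -190/3 to the remainder.
  remainder 2/3*y**2 + 79/6*y - 190/3 ≠ 0; add h_5 = 2/3*y**2 + 79/6*y - 190/3 to the basis.

S(f_1,h_4): lcm = x*y. S = x + 41/3*y**2 - 161/3*y - 1.
  leading term x: subtract (-6)·h_4 from x + 41/3*y**2 - 161/3*y - 1 → 41/3*y**2 - 122/3*y - 56
  leading term y**2: subtract (41/2)·h_5 from 41/3*y**2 - 122/3*y - 56 → -3727/12*y + 3727/3
  leading term y: no divisor's leading term divides it; move -3727/12*y to the remainder.
  leading term 1: no divisor's leading term divides it; move 3727/3 to the remainder.
  remainder -3727/12*y + 3727/3 ≠ 0; add h_6 = -3727/12*y + 3727/3 to the basis.

The other S-polynomials (S(f_2,f_3), S(f_2,h_4), S(f_3,h_4), S(f_1,h_5), S(f_2,h_5), S(f_3,h_5), S(h_4,h_5), S(f_1,h_6), S(f_2,h_6), S(f_3,h_6), S(h_4,h_6), S(h_5,h_6)) all reduce to 0 modulo the current basis, so we have a Gröbner basis.
Inter-reduce: drop elements whose leading term is divisible by another's, tail-reduce, and make monic.
Reduced Gröbner basis: {x + 3, y - 4}.

Elimination: the polynomial y - 4 lies in the elimination ideal for y, so y ∈ {4}. For each such y, the remaining basis elements (now univariate) give the rest of the solution.
  y = 4: the earlier basis element becomes x + 3 = 0, giving x = -3 — point (-3, 4).
Check: every point annihilates each of the original generators.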